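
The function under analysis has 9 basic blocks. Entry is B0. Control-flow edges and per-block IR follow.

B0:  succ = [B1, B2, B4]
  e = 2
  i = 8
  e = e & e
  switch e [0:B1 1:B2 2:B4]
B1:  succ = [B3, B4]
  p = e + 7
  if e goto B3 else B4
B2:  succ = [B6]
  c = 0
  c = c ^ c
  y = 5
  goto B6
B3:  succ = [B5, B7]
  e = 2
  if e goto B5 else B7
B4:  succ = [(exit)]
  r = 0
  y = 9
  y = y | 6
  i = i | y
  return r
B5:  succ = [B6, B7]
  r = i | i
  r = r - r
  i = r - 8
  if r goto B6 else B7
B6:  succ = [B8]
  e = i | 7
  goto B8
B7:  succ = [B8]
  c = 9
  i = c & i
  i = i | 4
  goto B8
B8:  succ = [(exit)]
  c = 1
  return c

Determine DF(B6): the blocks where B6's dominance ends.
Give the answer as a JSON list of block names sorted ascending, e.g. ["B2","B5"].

idom tree: B1←B0 B2←B0 B3←B1 B4←B0 B5←B3 B6←B0 B7←B3 B8←B0
Dom∩ at merges:
  B4: preds {B0,B1}: {B0} ∩ {B0,B1} = {B0}; idom=B0
  B6: preds {B2,B5}: {B0,B2} ∩ {B0,B1,B3,B5} = {B0}; idom=B0
  B7: preds {B3,B5}: {B0,B1,B3} ∩ {B0,B1,B3,B5} = {B0,B1,B3}; idom=B3
  B8: preds {B6,B7}: {B0,B6} ∩ {B0,B1,B3,B7} = {B0}; idom=B0

Frontier:
  B4←B0: walk · to B0
  B4←B1: walk B1 to B0
  B6←B2: walk B2 to B0
  B6←B5: walk B5→B3→B1 to B0
  B7←B3: walk · to B3
  B7←B5: walk B5 to B3
  B8←B6: walk B6 to B0
  B8←B7: walk B7→B3→B1 to B0
  B0: DF=∅
  B1: DF={B4,B6,B8}
  B2: DF={B6}
  B3: DF={B6,B8}
  B4: DF=∅
  B5: DF={B6,B7}
  B6: DF={B8}
  B7: DF={B8}
  B8: DF=∅

DF(B6) = ["B8"]

Answer: ["B8"]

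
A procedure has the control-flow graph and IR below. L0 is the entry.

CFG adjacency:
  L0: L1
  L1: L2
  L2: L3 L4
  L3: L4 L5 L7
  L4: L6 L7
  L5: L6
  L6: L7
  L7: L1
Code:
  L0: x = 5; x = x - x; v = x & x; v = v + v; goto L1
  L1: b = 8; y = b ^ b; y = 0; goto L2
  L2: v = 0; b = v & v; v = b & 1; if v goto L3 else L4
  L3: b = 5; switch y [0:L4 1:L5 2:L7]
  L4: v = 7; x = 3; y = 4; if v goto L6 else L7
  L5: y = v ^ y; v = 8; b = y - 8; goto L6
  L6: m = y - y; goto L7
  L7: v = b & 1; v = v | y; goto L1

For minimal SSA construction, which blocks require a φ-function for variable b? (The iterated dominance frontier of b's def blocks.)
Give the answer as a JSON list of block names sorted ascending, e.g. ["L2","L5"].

idom tree: L1←L0 L2←L1 L3←L2 L4←L2 L5←L3 L6←L2 L7←L2
Join-block Dom:
  L1: preds {L0,L7}: {L0} ∩ {L0,L1,L2,L7} = {L0}; idom=L0
  L4: preds {L2,L3}: {L0,L1,L2} ∩ {L0,L1,L2,L3} = {L0,L1,L2}; idom=L2
  L6: preds {L4,L5}: {L0,L1,L2,L4} ∩ {L0,L1,L2,L3,L5} = {L0,L1,L2}; idom=L2
  L7: preds {L3,L4,L6}: {L0,L1,L2,L3} ∩ {L0,L1,L2,L4} ∩ {L0,L1,L2,L6} = {L0,L1,L2}; idom=L2

DF derivation:
  L1←L0: walk · to L0
  L1←L7: walk L7→L2→L1 to L0
  L4←L2: walk · to L2
  L4←L3: walk L3 to L2
  L6←L4: walk L4 to L2
  L6←L5: walk L5→L3 to L2
  L7←L3: walk L3 to L2
  L7←L4: walk L4 to L2
  L7←L6: walk L6 to L2
  DF(L0)=∅
  DF(L1)={L1}
  DF(L2)={L1}
  DF(L3)={L4,L6,L7}
  DF(L4)={L6,L7}
  DF(L5)={L6}
  DF(L6)={L7}
  DF(L7)={L1}

φ for b: defs {L1,L2,L3,L5}
  DF⁺ = {L1,L4,L6,L7}

Answer: ["L1", "L4", "L6", "L7"]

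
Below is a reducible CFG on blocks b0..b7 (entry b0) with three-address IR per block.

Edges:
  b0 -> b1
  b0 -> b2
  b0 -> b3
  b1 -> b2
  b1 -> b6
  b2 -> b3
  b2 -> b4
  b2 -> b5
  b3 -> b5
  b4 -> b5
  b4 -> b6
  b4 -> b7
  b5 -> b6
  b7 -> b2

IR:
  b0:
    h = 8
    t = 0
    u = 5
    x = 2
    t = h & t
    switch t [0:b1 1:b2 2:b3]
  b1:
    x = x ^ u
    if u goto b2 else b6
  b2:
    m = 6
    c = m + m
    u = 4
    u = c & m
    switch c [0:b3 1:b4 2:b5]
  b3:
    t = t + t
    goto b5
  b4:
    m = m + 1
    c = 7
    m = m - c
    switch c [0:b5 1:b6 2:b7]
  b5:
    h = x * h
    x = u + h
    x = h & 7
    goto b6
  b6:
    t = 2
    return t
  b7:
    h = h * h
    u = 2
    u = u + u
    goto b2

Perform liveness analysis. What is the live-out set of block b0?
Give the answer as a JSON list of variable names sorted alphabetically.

Answer: ["h", "t", "u", "x"]

Derivation:
Block summaries:
  b0: def={h,t,u,x} ue=∅
  b1: def={x} ue={u,x}
  b2: def={c,m,u} ue=∅
  b3: def={t} ue={t}
  b4: def={c,m} ue={m}
  b5: def={h,x} ue={h,u,x}
  b6: def={t} ue=∅
  b7: def={h,u} ue={h}

Liveness:
  b0 li=∅ lo={h,t,u,x}
  b1 li={h,t,u,x} lo={h,t,x}
  b2 li={h,t,x} lo={h,m,t,u,x}
  b3 li={h,t,u,x} lo={h,u,x}
  b4 li={h,m,t,u,x} lo={h,t,u,x}
  b5 li={h,u,x} lo=∅
  b6 li=∅ lo=∅
  b7 li={h,t,x} lo={h,t,x}

live-out(b0) = ["h", "t", "u", "x"]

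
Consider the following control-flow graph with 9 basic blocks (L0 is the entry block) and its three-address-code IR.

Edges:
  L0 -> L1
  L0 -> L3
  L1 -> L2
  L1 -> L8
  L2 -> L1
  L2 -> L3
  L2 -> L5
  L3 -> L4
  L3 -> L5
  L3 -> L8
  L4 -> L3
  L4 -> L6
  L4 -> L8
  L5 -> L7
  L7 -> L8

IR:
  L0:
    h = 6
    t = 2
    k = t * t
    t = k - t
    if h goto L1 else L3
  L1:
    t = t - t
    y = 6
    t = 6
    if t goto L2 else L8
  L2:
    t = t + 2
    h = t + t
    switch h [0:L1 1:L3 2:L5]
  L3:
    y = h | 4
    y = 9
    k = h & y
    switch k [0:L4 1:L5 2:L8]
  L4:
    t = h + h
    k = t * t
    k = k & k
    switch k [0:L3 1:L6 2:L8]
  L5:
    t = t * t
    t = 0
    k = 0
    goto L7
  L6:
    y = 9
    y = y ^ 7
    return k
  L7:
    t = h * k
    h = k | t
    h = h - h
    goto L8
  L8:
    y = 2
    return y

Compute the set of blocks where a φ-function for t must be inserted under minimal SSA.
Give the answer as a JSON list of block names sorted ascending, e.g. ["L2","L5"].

idom tree: L1←L0 L2←L1 L3←L0 L4←L3 L5←L0 L6←L4 L7←L5 L8←L0
Join-block Dom:
  L1: preds {L0,L2}: {L0} ∩ {L0,L1,L2} = {L0}; idom=L0
  L3: preds {L0,L2,L4}: {L0} ∩ {L0,L1,L2} ∩ {L0,L3,L4} = {L0}; idom=L0
  L5: preds {L2,L3}: {L0,L1,L2} ∩ {L0,L3} = {L0}; idom=L0
  L8: preds {L1,L3,L4,L7}: {L0,L1} ∩ {L0,L3} ∩ {L0,L3,L4} ∩ {L0,L5,L7} = {L0}; idom=L0

DF derivation:
  L1←L0: walk · to L0
  L1←L2: walk L2→L1 to L0
  L3←L0: walk · to L0
  L3←L2: walk L2→L1 to L0
  L3←L4: walk L4→L3 to L0
  L5←L2: walk L2→L1 to L0
  L5←L3: walk L3 to L0
  L8←L1: walk L1 to L0
  L8←L3: walk L3 to L0
  L8←L4: walk L4→L3 to L0
  L8←L7: walk L7→L5 to L0
  L0 → ∅
  L1 → {L1,L3,L5,L8}
  L2 → {L1,L3,L5}
  L3 → {L3,L5,L8}
  L4 → {L3,L8}
  L5 → {L8}
  L6 → ∅
  L7 → {L8}
  L8 → ∅

φ for t: defs {L0,L1,L2,L4,L5,L7}
  DF⁺ = {L1,L3,L5,L8}

Answer: ["L1", "L3", "L5", "L8"]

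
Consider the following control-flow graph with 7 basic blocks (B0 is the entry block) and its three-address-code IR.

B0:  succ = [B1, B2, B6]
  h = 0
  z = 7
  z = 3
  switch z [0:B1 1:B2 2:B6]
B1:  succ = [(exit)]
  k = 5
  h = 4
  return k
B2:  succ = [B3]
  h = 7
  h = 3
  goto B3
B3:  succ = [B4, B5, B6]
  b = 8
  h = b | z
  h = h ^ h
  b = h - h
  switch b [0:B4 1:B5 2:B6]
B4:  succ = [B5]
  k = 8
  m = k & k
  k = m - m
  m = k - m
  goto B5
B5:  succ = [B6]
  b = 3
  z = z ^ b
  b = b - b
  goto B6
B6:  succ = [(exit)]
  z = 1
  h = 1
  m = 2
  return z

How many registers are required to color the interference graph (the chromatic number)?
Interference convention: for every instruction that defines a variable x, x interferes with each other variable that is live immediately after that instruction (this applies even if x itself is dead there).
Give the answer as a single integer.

Answer: 3

Working:
Per-block:
  B0: {h,z} / ∅
  B1: {h,k} / ∅
  B2: {h} / ∅
  B3: {b,h} / {z}
  B4: {k,m} / ∅
  B5: {b,z} / {z}
  B6: {h,m,z} / ∅

Live sets:
  B0 li=∅ lo={z}
  B1 li=∅ lo=∅
  B2 li={z} lo={z}
  B3 li={z} lo={z}
  B4 li={z} lo={z}
  B5 li={z} lo=∅
  B6 li=∅ lo=∅

Interfere edges:
  b — {z}
  h — {k,z}
  k — {h,m,z}
  m — {k,z}
  z — {b,h,k,m}

Colouring:
  lower bound: {h,k,z} mutually conflict ⇒ χ ≥ 3
  assign b→c1 h→c2 k→c1 m→c2 z→c0 — no edge inside a register ⇒ χ ≤ 3
  χ = 3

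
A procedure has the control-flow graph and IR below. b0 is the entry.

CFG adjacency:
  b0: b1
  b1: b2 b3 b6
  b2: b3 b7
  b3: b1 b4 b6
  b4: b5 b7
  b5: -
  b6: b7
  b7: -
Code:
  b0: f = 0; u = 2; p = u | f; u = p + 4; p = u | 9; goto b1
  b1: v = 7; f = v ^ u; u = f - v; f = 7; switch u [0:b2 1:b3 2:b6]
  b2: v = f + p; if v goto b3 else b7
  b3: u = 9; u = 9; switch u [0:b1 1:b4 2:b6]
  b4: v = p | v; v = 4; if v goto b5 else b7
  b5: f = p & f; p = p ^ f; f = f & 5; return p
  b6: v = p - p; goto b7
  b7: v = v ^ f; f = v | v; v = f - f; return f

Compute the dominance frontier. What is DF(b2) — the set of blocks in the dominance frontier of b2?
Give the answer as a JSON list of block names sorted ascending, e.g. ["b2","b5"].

Answer: ["b3", "b7"]

Analysis:
idom tree: b1←b0 b2←b1 b3←b1 b4←b3 b5←b4 b6←b1 b7←b1
Dom∩ at merges:
  b1: preds {b0,b3}: {b0} ∩ {b0,b1,b3} = {b0}; idom=b0
  b3: preds {b1,b2}: {b0,b1} ∩ {b0,b1,b2} = {b0,b1}; idom=b1
  b6: preds {b1,b3}: {b0,b1} ∩ {b0,b1,b3} = {b0,b1}; idom=b1
  b7: preds {b2,b4,b6}: {b0,b1,b2} ∩ {b0,b1,b3,b4} ∩ {b0,b1,b6} = {b0,b1}; idom=b1

DF walk-up:
  join b1 pred b0: · stop@b0
  join b1 pred b3: b3→b1 stop@b0
  join b3 pred b1: · stop@b1
  join b3 pred b2: b2 stop@b1
  join b6 pred b1: · stop@b1
  join b6 pred b3: b3 stop@b1
  join b7 pred b2: b2 stop@b1
  join b7 pred b4: b4→b3 stop@b1
  join b7 pred b6: b6 stop@b1
  b0: DF=∅
  b1: DF={b1}
  b2: DF={b3,b7}
  b3: DF={b1,b6,b7}
  b4: DF={b7}
  b5: DF=∅
  b6: DF={b7}
  b7: DF=∅

DF(b2) = ["b3", "b7"]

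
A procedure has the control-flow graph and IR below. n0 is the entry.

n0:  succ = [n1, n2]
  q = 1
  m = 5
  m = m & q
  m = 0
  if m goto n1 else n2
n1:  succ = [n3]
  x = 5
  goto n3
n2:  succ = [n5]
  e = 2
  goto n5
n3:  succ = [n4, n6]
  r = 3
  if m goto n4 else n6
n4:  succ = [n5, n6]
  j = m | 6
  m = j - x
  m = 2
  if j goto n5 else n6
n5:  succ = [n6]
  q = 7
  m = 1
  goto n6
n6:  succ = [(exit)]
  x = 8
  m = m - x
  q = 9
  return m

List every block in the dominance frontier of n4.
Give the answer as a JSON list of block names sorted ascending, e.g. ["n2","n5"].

Answer: ["n5", "n6"]

Working:
idom tree: n1←n0 n2←n0 n3←n1 n4←n3 n5←n0 n6←n0
Dom∩ at merges:
  n5: preds {n2,n4}: {n0,n2} ∩ {n0,n1,n3,n4} = {n0}; idom=n0
  n6: preds {n3,n4,n5}: {n0,n1,n3} ∩ {n0,n1,n3,n4} ∩ {n0,n5} = {n0}; idom=n0

DF derivation:
  n5←n2: walk n2 to n0
  n5←n4: walk n4→n3→n1 to n0
  n6←n3: walk n3→n1 to n0
  n6←n4: walk n4→n3→n1 to n0
  n6←n5: walk n5 to n0
  DF(n0)=∅
  DF(n1)={n5,n6}
  DF(n2)={n5}
  DF(n3)={n5,n6}
  DF(n4)={n5,n6}
  DF(n5)={n6}
  DF(n6)=∅

DF(n4) = ["n5", "n6"]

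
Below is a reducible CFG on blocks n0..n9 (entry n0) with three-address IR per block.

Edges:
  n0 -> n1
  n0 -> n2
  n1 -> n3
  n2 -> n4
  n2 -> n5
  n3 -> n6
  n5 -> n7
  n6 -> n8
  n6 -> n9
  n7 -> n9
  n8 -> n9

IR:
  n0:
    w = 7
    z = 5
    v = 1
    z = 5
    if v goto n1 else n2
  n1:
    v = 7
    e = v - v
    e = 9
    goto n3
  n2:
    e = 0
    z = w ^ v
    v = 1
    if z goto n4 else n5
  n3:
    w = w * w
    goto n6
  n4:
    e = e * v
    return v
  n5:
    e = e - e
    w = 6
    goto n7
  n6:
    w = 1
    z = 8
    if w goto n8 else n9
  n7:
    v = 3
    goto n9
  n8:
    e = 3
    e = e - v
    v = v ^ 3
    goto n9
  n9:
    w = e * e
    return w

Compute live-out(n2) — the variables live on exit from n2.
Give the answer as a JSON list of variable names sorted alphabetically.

Answer: ["e", "v"]

Working:
Per-block:
  n0: {v,w,z} / ∅
  n1: {e,v} / ∅
  n2: {e,v,z} / {v,w}
  n3: {w} / {w}
  n4: {e} / {e,v}
  n5: {e,w} / {e}
  n6: {w,z} / ∅
  n7: {v} / ∅
  n8: {e,v} / {v}
  n9: {w} / {e}

Live sets:
  live n0: ∅→{v,w}
  live n1: {w}→{e,v,w}
  live n2: {v,w}→{e,v}
  live n3: {e,v,w}→{e,v}
  live n4: {e,v}→∅
  live n5: {e}→{e}
  live n6: {e,v}→{e,v}
  live n7: {e}→{e}
  live n8: {v}→{e}
  live n9: {e}→∅

live-out(n2) = ["e", "v"]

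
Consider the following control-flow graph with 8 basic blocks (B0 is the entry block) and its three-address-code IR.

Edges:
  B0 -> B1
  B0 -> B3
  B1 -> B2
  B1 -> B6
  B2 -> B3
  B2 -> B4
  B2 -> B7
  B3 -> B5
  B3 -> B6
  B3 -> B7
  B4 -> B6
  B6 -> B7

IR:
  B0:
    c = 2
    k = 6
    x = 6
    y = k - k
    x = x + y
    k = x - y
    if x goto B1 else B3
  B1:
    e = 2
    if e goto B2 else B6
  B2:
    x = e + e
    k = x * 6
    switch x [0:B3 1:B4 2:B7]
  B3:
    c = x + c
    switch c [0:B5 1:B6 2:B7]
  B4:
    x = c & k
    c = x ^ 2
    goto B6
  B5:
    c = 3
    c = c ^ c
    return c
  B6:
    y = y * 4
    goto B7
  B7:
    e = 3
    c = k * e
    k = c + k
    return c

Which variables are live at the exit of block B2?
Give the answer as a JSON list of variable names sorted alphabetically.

Answer: ["c", "k", "x", "y"]

Derivation:
def/use:
  B0: {c,k,x,y} / ∅
  B1: {e} / ∅
  B2: {k,x} / {e}
  B3: {c} / {c,x}
  B4: {c,x} / {c,k}
  B5: {c} / ∅
  B6: {y} / {y}
  B7: {c,e,k} / {k}

Live sets:
  B0: in=∅ out={c,k,x,y}
  B1: in={c,k,y} out={c,e,k,y}
  B2: in={c,e,y} out={c,k,x,y}
  B3: in={c,k,x,y} out={k,y}
  B4: in={c,k,y} out={k,y}
  B5: in=∅ out=∅
  B6: in={k,y} out={k}
  B7: in={k} out=∅

live-out(B2) = ["c", "k", "x", "y"]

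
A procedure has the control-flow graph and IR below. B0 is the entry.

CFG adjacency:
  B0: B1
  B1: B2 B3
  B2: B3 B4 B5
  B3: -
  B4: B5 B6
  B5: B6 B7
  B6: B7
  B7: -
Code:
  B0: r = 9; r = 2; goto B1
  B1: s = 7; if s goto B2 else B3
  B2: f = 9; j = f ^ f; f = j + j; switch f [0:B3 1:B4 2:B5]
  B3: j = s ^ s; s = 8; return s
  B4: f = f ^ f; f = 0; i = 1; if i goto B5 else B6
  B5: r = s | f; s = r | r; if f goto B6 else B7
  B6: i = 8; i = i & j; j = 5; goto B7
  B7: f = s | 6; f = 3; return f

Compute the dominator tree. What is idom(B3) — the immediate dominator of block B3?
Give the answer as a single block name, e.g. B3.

idom tree: B1←B0 B2←B1 B3←B1 B4←B2 B5←B2 B6←B2 B7←B2
Dom at joins:
  B3: preds {B1,B2}: {B0,B1} ∩ {B0,B1,B2} = {B0,B1}; idom=B1
  B5: preds {B2,B4}: {B0,B1,B2} ∩ {B0,B1,B2,B4} = {B0,B1,B2}; idom=B2
  B6: preds {B4,B5}: {B0,B1,B2,B4} ∩ {B0,B1,B2,B5} = {B0,B1,B2}; idom=B2
  B7: preds {B5,B6}: {B0,B1,B2,B5} ∩ {B0,B1,B2,B6} = {B0,B1,B2}; idom=B2

idom(B3) = B1

Answer: B1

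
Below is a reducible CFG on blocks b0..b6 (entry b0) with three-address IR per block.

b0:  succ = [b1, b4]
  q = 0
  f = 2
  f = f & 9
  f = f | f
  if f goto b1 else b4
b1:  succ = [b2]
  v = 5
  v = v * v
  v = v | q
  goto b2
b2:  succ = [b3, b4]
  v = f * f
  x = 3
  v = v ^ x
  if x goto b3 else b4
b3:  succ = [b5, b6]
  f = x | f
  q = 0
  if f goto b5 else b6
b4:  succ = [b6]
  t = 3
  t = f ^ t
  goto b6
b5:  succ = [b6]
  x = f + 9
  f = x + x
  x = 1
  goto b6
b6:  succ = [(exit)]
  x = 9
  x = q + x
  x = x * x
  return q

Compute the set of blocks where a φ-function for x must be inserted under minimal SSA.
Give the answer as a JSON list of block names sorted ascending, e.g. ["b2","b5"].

idom tree: b1←b0 b2←b1 b3←b2 b4←b0 b5←b3 b6←b0
Dom at joins:
  b4: preds {b0,b2}: {b0} ∩ {b0,b1,b2} = {b0}; idom=b0
  b6: preds {b3,b4,b5}: {b0,b1,b2,b3} ∩ {b0,b4} ∩ {b0,b1,b2,b3,b5} = {b0}; idom=b0

Frontier:
  b4←b0: walk · to b0
  b4←b2: walk b2→b1 to b0
  b6←b3: walk b3→b2→b1 to b0
  b6←b4: walk b4 to b0
  b6←b5: walk b5→b3→b2→b1 to b0
  DF(b0)=∅
  DF(b1)={b4,b6}
  DF(b2)={b4,b6}
  DF(b3)={b6}
  DF(b4)={b6}
  DF(b5)={b6}
  DF(b6)=∅

φ for x: defs {b2,b5,b6}
  DF⁺ = {b4,b6}

Answer: ["b4", "b6"]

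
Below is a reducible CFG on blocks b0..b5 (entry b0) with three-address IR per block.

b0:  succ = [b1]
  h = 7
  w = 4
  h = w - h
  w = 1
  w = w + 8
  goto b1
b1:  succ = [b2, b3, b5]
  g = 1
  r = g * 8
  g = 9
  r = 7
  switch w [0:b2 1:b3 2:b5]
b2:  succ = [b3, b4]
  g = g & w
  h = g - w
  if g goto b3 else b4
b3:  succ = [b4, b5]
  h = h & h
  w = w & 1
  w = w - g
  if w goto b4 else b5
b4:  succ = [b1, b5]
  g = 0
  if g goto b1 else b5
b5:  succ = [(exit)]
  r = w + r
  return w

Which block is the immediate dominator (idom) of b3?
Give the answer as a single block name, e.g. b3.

idom tree: b1←b0 b2←b1 b3←b1 b4←b1 b5←b1
Dom at joins:
  b1: preds {b0,b4}: {b0} ∩ {b0,b1,b4} = {b0}; idom=b0
  b3: preds {b1,b2}: {b0,b1} ∩ {b0,b1,b2} = {b0,b1}; idom=b1
  b4: preds {b2,b3}: {b0,b1,b2} ∩ {b0,b1,b3} = {b0,b1}; idom=b1
  b5: preds {b1,b3,b4}: {b0,b1} ∩ {b0,b1,b3} ∩ {b0,b1,b4} = {b0,b1}; idom=b1

idom(b3) = b1

Answer: b1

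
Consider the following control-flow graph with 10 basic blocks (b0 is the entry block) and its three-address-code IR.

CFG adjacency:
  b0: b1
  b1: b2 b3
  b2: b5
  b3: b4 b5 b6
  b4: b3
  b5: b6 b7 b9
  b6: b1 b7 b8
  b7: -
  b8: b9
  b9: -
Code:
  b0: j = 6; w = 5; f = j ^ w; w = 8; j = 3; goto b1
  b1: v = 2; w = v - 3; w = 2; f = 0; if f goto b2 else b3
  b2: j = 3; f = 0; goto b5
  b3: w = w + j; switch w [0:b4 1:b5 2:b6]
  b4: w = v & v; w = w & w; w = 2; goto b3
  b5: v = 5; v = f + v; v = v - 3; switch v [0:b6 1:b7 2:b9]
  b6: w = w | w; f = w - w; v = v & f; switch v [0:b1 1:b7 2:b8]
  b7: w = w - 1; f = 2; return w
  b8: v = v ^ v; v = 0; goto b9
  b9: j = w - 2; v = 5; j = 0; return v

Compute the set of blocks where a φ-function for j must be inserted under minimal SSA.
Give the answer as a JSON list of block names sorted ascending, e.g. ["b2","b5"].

Answer: ["b1", "b5", "b6", "b7", "b9"]

Working:
idom tree: b1←b0 b2←b1 b3←b1 b4←b3 b5←b1 b6←b1 b7←b1 b8←b6 b9←b1
Dom at joins:
  b1: preds {b0,b6}: {b0} ∩ {b0,b1,b6} = {b0}; idom=b0
  b3: preds {b1,b4}: {b0,b1} ∩ {b0,b1,b3,b4} = {b0,b1}; idom=b1
  b5: preds {b2,b3}: {b0,b1,b2} ∩ {b0,b1,b3} = {b0,b1}; idom=b1
  b6: preds {b3,b5}: {b0,b1,b3} ∩ {b0,b1,b5} = {b0,b1}; idom=b1
  b7: preds {b5,b6}: {b0,b1,b5} ∩ {b0,b1,b6} = {b0,b1}; idom=b1
  b9: preds {b5,b8}: {b0,b1,b5} ∩ {b0,b1,b6,b8} = {b0,b1}; idom=b1

DF derivation:
  b1←b0: walk · to b0
  b1←b6: walk b6→b1 to b0
  b3←b1: walk · to b1
  b3←b4: walk b4→b3 to b1
  b5←b2: walk b2 to b1
  b5←b3: walk b3 to b1
  b6←b3: walk b3 to b1
  b6←b5: walk b5 to b1
  b7←b5: walk b5 to b1
  b7←b6: walk b6 to b1
  b9←b5: walk b5 to b1
  b9←b8: walk b8→b6 to b1
  b0 → ∅
  b1 → {b1}
  b2 → {b5}
  b3 → {b3,b5,b6}
  b4 → {b3}
  b5 → {b6,b7,b9}
  b6 → {b1,b7,b9}
  b7 → ∅
  b8 → {b9}
  b9 → ∅

φ for j: defs {b0,b2,b9}
  DF⁺ = {b1,b5,b6,b7,b9}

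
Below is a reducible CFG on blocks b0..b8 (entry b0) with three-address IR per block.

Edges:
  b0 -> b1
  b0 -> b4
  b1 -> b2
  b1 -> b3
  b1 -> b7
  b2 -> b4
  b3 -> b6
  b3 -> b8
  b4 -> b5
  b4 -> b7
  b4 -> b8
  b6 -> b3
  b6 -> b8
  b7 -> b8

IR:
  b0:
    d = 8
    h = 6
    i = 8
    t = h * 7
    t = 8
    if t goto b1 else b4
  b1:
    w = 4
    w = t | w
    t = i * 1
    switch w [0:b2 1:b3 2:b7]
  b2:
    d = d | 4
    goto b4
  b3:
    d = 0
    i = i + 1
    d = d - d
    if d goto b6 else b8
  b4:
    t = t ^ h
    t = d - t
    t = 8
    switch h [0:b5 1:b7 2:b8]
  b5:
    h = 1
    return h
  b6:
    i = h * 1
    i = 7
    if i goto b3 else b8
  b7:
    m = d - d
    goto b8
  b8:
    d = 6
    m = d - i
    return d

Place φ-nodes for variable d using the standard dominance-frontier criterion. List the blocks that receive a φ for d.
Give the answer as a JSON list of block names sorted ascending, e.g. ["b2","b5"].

Answer: ["b3", "b4", "b7", "b8"]

Working:
idom tree: b1←b0 b2←b1 b3←b1 b4←b0 b5←b4 b6←b3 b7←b0 b8←b0
Join-block Dom:
  b3: preds {b1,b6}: {b0,b1} ∩ {b0,b1,b3,b6} = {b0,b1}; idom=b1
  b4: preds {b0,b2}: {b0} ∩ {b0,b1,b2} = {b0}; idom=b0
  b7: preds {b1,b4}: {b0,b1} ∩ {b0,b4} = {b0}; idom=b0
  b8: preds {b3,b4,b6,b7}: {b0,b1,b3} ∩ {b0,b4} ∩ {b0,b1,b3,b6} ∩ {b0,b7} = {b0}; idom=b0

DF walk-up:
  join b3 pred b1: · stop@b1
  join b3 pred b6: b6→b3 stop@b1
  join b4 pred b0: · stop@b0
  join b4 pred b2: b2→b1 stop@b0
  join b7 pred b1: b1 stop@b0
  join b7 pred b4: b4 stop@b0
  join b8 pred b3: b3→b1 stop@b0
  join b8 pred b4: b4 stop@b0
  join b8 pred b6: b6→b3→b1 stop@b0
  join b8 pred b7: b7 stop@b0
  b0: DF=∅
  b1: DF={b4,b7,b8}
  b2: DF={b4}
  b3: DF={b3,b8}
  b4: DF={b7,b8}
  b5: DF=∅
  b6: DF={b3,b8}
  b7: DF={b8}
  b8: DF=∅

φ for d: defs {b0,b2,b3,b8}
  DF⁺ = {b3,b4,b7,b8}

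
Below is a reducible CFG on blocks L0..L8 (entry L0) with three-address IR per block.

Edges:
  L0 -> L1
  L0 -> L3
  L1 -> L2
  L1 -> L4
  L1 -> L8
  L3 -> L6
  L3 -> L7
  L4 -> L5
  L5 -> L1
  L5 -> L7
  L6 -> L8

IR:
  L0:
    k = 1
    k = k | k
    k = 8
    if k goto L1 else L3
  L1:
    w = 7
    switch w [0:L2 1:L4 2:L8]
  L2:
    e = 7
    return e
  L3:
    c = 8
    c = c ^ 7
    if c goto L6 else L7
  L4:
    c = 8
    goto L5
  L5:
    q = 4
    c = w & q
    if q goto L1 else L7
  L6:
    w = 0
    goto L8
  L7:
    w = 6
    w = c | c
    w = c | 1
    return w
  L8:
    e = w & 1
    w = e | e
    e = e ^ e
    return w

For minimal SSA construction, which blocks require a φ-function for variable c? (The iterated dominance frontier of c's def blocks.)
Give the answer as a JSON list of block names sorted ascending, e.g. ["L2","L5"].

Answer: ["L1", "L7", "L8"]

Working:
idom tree: L1←L0 L2←L1 L3←L0 L4←L1 L5←L4 L6←L3 L7←L0 L8←L0
Dom∩ at merges:
  L1: preds {L0,L5}: {L0} ∩ {L0,L1,L4,L5} = {L0}; idom=L0
  L7: preds {L3,L5}: {L0,L3} ∩ {L0,L1,L4,L5} = {L0}; idom=L0
  L8: preds {L1,L6}: {L0,L1} ∩ {L0,L3,L6} = {L0}; idom=L0

Frontier:
  L1←L0: walk · to L0
  L1←L5: walk L5→L4→L1 to L0
  L7←L3: walk L3 to L0
  L7←L5: walk L5→L4→L1 to L0
  L8←L1: walk L1 to L0
  L8←L6: walk L6→L3 to L0
  L0: DF=∅
  L1: DF={L1,L7,L8}
  L2: DF=∅
  L3: DF={L7,L8}
  L4: DF={L1,L7}
  L5: DF={L1,L7}
  L6: DF={L8}
  L7: DF=∅
  L8: DF=∅

φ for c: defs {L3,L4,L5}
  DF⁺ = {L1,L7,L8}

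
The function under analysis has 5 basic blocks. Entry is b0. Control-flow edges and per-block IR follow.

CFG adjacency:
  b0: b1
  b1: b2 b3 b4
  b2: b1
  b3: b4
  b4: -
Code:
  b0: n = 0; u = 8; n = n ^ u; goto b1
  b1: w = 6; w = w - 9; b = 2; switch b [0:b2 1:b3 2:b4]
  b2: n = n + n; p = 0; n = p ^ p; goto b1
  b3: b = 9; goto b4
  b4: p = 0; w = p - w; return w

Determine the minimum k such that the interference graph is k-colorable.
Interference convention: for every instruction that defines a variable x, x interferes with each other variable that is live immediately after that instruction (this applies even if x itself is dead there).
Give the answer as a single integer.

Per-block:
  b0 def {n,u} use ∅
  b1 def {b,w} use ∅
  b2 def {n,p} use {n}
  b3 def {b} use ∅
  b4 def {p,w} use {w}

Live sets:
  live b0: ∅→{n}
  live b1: {n}→{n,w}
  live b2: {n}→{n}
  live b3: {w}→{w}
  live b4: {w}→∅

Conflict graph:
  b↔{n,w}
  n↔{b,u,w}
  p↔{w}
  u↔{n}
  w↔{b,n,p}

Registers:
  {b,n,w} pairwise interfere (3-clique) ⇒ χ ≥ 3
  assign b→c2 n→c0 p→c0 u→c1 w→c1 — no edge inside a register ⇒ χ ≤ 3
  χ = 3

Answer: 3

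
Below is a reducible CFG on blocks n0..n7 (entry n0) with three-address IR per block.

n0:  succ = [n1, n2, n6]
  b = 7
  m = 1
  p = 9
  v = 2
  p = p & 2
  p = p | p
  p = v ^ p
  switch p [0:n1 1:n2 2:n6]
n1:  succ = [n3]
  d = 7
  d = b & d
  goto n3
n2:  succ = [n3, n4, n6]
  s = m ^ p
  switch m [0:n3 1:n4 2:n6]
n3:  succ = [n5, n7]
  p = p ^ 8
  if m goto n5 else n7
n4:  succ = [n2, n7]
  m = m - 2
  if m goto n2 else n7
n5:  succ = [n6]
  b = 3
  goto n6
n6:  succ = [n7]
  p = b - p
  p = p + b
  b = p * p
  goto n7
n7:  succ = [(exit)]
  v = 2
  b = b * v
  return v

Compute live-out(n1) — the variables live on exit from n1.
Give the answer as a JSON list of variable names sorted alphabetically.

Answer: ["b", "m", "p"]

Working:
Block summaries:
  n0 def {b,m,p,v} use ∅
  n1 def {d} use {b}
  n2 def {s} use {m,p}
  n3 def {p} use {m,p}
  n4 def {m} use {m}
  n5 def {b} use ∅
  n6 def {b,p} use {b,p}
  n7 def {b,v} use {b}

Backward fixpoint:
  n0: in=∅ out={b,m,p}
  n1: in={b,m,p} out={b,m,p}
  n2: in={b,m,p} out={b,m,p}
  n3: in={b,m,p} out={b,p}
  n4: in={b,m,p} out={b,m,p}
  n5: in={p} out={b,p}
  n6: in={b,p} out={b}
  n7: in={b} out=∅

live-out(n1) = ["b", "m", "p"]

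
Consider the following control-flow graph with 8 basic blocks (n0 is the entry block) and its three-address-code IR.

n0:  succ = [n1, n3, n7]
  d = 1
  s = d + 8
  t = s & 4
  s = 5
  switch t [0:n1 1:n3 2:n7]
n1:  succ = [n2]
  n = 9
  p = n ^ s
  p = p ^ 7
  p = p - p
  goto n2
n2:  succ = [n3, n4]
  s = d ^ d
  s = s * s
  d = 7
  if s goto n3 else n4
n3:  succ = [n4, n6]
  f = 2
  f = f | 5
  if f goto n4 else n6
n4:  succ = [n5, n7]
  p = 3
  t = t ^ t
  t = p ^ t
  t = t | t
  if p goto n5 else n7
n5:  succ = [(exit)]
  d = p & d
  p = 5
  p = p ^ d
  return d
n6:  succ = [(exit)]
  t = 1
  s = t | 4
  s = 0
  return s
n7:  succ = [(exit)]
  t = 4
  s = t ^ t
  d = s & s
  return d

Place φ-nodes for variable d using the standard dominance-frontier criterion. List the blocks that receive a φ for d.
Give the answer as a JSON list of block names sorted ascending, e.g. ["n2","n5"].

Answer: ["n3", "n4", "n7"]

Derivation:
idom tree: n1←n0 n2←n1 n3←n0 n4←n0 n5←n4 n6←n3 n7←n0
Dom at joins:
  n3: preds {n0,n2}: {n0} ∩ {n0,n1,n2} = {n0}; idom=n0
  n4: preds {n2,n3}: {n0,n1,n2} ∩ {n0,n3} = {n0}; idom=n0
  n7: preds {n0,n4}: {n0} ∩ {n0,n4} = {n0}; idom=n0

DF derivation:
  join n3 pred n0: · stop@n0
  join n3 pred n2: n2→n1 stop@n0
  join n4 pred n2: n2→n1 stop@n0
  join n4 pred n3: n3 stop@n0
  join n7 pred n0: · stop@n0
  join n7 pred n4: n4 stop@n0
  n0 → ∅
  n1 → {n3,n4}
  n2 → {n3,n4}
  n3 → {n4}
  n4 → {n7}
  n5 → ∅
  n6 → ∅
  n7 → ∅

φ for d: defs {n0,n2,n5,n7}
  DF⁺ = {n3,n4,n7}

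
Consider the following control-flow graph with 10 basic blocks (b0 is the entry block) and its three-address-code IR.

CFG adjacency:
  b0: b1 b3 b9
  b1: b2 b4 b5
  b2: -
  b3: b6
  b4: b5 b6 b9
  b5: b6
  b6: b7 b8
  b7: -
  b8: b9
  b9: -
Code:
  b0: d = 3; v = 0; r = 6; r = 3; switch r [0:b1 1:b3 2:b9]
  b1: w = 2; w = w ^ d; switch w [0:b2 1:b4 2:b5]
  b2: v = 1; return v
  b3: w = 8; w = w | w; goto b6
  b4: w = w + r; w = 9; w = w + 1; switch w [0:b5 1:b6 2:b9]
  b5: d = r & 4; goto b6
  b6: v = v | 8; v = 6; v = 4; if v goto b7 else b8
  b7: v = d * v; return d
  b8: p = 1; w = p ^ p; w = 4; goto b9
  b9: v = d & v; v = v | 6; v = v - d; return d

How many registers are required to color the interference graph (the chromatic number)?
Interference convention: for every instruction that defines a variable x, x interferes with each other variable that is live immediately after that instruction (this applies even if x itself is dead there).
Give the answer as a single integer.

Answer: 4

Analysis:
Per-block:
  b0: def={d,r,v} ue=∅
  b1: def={w} ue={d}
  b2: def={v} ue=∅
  b3: def={w} ue=∅
  b4: def={w} ue={r,w}
  b5: def={d} ue={r}
  b6: def={v} ue={v}
  b7: def={v} ue={d,v}
  b8: def={p,w} ue=∅
  b9: def={v} ue={d,v}

Liveness:
  b0: in=∅ out={d,r,v}
  b1: in={d,r,v} out={d,r,v,w}
  b2: in=∅ out=∅
  b3: in={d,v} out={d,v}
  b4: in={d,r,v,w} out={d,r,v}
  b5: in={r,v} out={d,v}
  b6: in={d,v} out={d,v}
  b7: in={d,v} out=∅
  b8: in={d,v} out={d,v}
  b9: in={d,v} out=∅

Interfere edges:
  d↔{p,r,v,w}
  p↔{d,v}
  r↔{d,v,w}
  v↔{d,p,r,w}
  w↔{d,r,v}

Colouring:
  {d,r,v,w} pairwise interfere (4-clique) ⇒ χ ≥ 4
  4-colouring: r0={d}  r1={v}  r2={p,r}  r3={w}
  χ = 4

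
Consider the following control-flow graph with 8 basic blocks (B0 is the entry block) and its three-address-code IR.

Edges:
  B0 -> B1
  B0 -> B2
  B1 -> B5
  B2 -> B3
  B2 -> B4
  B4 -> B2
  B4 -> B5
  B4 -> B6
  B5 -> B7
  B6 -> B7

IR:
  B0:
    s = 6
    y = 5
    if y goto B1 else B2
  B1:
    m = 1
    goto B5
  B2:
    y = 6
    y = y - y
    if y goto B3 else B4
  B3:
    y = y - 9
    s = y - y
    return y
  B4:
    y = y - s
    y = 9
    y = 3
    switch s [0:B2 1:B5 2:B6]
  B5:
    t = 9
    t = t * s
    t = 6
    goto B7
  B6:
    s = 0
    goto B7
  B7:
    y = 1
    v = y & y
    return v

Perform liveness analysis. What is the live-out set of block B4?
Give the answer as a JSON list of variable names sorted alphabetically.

def/use:
  B0 def {s,y} use ∅
  B1 def {m} use ∅
  B2 def {y} use ∅
  B3 def {s,y} use {y}
  B4 def {y} use {s,y}
  B5 def {t} use {s}
  B6 def {s} use ∅
  B7 def {v,y} use ∅

Live sets:
  B0: in=∅ out={s}
  B1: in={s} out={s}
  B2: in={s} out={s,y}
  B3: in={y} out=∅
  B4: in={s,y} out={s}
  B5: in={s} out=∅
  B6: in=∅ out=∅
  B7: in=∅ out=∅

live-out(B4) = ["s"]

Answer: ["s"]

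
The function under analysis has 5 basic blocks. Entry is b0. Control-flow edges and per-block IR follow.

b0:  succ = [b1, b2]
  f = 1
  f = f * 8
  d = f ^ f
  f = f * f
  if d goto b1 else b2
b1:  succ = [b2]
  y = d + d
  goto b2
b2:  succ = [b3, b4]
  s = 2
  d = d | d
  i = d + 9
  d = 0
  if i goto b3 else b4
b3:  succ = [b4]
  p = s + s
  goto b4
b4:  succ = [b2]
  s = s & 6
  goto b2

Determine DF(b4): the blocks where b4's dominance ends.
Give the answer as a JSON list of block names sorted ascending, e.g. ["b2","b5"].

Answer: ["b2"]

Working:
idom tree: b1←b0 b2←b0 b3←b2 b4←b2
Join-block Dom:
  b2: preds {b0,b1,b4}: {b0} ∩ {b0,b1} ∩ {b0,b2,b4} = {b0}; idom=b0
  b4: preds {b2,b3}: {b0,b2} ∩ {b0,b2,b3} = {b0,b2}; idom=b2

DF walk-up:
  b2←b0: walk · to b0
  b2←b1: walk b1 to b0
  b2←b4: walk b4→b2 to b0
  b4←b2: walk · to b2
  b4←b3: walk b3 to b2
  b0 → ∅
  b1 → {b2}
  b2 → {b2}
  b3 → {b4}
  b4 → {b2}

DF(b4) = ["b2"]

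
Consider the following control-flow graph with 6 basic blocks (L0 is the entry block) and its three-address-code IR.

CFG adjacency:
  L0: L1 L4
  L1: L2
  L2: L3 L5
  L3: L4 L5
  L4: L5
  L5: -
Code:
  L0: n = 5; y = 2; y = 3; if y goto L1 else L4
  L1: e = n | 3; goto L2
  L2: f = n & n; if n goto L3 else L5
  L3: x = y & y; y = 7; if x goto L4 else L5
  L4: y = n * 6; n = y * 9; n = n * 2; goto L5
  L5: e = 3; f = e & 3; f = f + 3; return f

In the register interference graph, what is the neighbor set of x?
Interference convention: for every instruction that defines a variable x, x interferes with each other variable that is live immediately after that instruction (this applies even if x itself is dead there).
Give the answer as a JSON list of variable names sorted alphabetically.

def/use:
  L0: {n,y} / ∅
  L1: {e} / {n}
  L2: {f} / {n}
  L3: {x,y} / {y}
  L4: {n,y} / {n}
  L5: {e,f} / ∅

Liveness:
  L0 li=∅ lo={n,y}
  L1 li={n,y} lo={n,y}
  L2 li={n,y} lo={n,y}
  L3 li={n,y} lo={n}
  L4 li={n} lo=∅
  L5 li=∅ lo=∅

Conflict graph:
  e: {n,y}
  f: {n,y}
  n: {e,f,x,y}
  x: {n,y}
  y: {e,f,n,x}

N(x) = ["n", "y"]

Answer: ["n", "y"]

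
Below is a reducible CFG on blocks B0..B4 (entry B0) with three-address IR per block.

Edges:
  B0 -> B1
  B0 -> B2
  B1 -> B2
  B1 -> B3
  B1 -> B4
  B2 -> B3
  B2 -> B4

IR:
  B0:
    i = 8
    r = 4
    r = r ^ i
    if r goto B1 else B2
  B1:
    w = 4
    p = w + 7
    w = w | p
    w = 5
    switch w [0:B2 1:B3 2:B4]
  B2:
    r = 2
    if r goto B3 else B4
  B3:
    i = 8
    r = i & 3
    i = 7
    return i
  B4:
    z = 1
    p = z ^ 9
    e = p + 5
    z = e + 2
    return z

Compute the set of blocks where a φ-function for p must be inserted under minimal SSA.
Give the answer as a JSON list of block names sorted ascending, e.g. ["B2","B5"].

idom tree: B1←B0 B2←B0 B3←B0 B4←B0
Dom∩ at merges:
  B2: preds {B0,B1}: {B0} ∩ {B0,B1} = {B0}; idom=B0
  B3: preds {B1,B2}: {B0,B1} ∩ {B0,B2} = {B0}; idom=B0
  B4: preds {B1,B2}: {B0,B1} ∩ {B0,B2} = {B0}; idom=B0

DF derivation:
  join B2 pred B0: · stop@B0
  join B2 pred B1: B1 stop@B0
  join B3 pred B1: B1 stop@B0
  join B3 pred B2: B2 stop@B0
  join B4 pred B1: B1 stop@B0
  join B4 pred B2: B2 stop@B0
  B0: DF=∅
  B1: DF={B2,B3,B4}
  B2: DF={B3,B4}
  B3: DF=∅
  B4: DF=∅

φ for p: defs {B1,B4}
  DF⁺ = {B2,B3,B4}

Answer: ["B2", "B3", "B4"]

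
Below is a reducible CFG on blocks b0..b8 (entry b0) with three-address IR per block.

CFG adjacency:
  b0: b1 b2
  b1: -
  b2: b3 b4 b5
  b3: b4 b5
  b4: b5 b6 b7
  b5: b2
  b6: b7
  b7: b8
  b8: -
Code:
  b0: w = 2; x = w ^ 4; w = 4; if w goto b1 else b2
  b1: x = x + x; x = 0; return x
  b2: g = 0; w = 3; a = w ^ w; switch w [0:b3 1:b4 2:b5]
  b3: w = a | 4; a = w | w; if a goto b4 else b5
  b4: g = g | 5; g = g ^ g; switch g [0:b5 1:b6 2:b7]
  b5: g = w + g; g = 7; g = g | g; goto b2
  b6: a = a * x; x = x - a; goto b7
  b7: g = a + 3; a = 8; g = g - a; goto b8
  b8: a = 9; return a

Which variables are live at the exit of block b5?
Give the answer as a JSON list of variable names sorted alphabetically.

Answer: ["x"]

Analysis:
Per-block:
  b0: {w,x} / ∅
  b1: {x} / {x}
  b2: {a,g,w} / ∅
  b3: {a,w} / {a}
  b4: {g} / {g}
  b5: {g} / {g,w}
  b6: {a,x} / {a,x}
  b7: {a,g} / {a}
  b8: {a} / ∅

Backward fixpoint:
  b0 li=∅ lo={x}
  b1 li={x} lo=∅
  b2 li={x} lo={a,g,w,x}
  b3 li={a,g,x} lo={a,g,w,x}
  b4 li={a,g,w,x} lo={a,g,w,x}
  b5 li={g,w,x} lo={x}
  b6 li={a,x} lo={a}
  b7 li={a} lo=∅
  b8 li=∅ lo=∅

live-out(b5) = ["x"]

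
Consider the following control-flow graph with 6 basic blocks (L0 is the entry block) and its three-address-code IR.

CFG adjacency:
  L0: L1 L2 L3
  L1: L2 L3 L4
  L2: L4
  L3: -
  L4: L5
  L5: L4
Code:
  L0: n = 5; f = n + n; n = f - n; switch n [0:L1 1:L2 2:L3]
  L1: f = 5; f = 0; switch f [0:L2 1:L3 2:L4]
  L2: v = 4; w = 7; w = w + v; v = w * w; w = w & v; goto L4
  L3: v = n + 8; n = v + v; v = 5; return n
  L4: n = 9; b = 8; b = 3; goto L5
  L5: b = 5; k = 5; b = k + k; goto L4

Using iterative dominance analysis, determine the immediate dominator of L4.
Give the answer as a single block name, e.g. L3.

Answer: L0

Working:
idom tree: L1←L0 L2←L0 L3←L0 L4←L0 L5←L4
Dom at joins:
  L2: preds {L0,L1}: {L0} ∩ {L0,L1} = {L0}; idom=L0
  L3: preds {L0,L1}: {L0} ∩ {L0,L1} = {L0}; idom=L0
  L4: preds {L1,L2,L5}: {L0,L1} ∩ {L0,L2} ∩ {L0,L4,L5} = {L0}; idom=L0

idom(L4) = L0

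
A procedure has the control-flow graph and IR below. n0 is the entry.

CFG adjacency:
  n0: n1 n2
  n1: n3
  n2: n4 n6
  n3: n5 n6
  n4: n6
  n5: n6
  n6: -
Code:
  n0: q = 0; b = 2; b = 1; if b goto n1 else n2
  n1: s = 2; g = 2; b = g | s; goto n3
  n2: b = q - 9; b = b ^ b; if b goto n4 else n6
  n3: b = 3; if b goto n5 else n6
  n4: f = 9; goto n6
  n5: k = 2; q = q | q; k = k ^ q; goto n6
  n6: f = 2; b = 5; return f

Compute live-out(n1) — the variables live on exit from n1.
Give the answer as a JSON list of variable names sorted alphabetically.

def/use:
  n0: def={b,q} ue=∅
  n1: def={b,g,s} ue=∅
  n2: def={b} ue={q}
  n3: def={b} ue=∅
  n4: def={f} ue=∅
  n5: def={k,q} ue={q}
  n6: def={b,f} ue=∅

Liveness:
  live n0: ∅→{q}
  live n1: {q}→{q}
  live n2: {q}→∅
  live n3: {q}→{q}
  live n4: ∅→∅
  live n5: {q}→∅
  live n6: ∅→∅

live-out(n1) = ["q"]

Answer: ["q"]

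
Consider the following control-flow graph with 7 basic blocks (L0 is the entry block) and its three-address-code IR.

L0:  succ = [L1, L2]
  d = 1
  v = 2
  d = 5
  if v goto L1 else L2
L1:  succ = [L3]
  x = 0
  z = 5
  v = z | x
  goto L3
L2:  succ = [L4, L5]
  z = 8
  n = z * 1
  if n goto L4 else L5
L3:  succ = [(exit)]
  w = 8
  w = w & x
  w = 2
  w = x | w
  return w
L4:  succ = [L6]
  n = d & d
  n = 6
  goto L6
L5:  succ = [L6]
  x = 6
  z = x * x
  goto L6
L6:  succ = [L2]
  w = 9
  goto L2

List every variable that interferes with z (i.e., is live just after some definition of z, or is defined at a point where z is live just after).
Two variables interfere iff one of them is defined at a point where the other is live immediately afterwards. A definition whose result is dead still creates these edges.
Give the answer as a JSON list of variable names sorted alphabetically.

Per-block:
  L0 def {d,v} use ∅
  L1 def {v,x,z} use ∅
  L2 def {n,z} use ∅
  L3 def {w} use {x}
  L4 def {n} use {d}
  L5 def {x,z} use ∅
  L6 def {w} use ∅

Live sets:
  live L0: ∅→{d}
  live L1: ∅→{x}
  live L2: {d}→{d}
  live L3: {x}→∅
  live L4: {d}→{d}
  live L5: {d}→{d}
  live L6: {d}→{d}

Interfere edges:
  d — {n,v,w,x,z}
  n — {d}
  v — {d,x}
  w — {d,x}
  x — {d,v,w,z}
  z — {d,x}

N(z) = ["d", "x"]

Answer: ["d", "x"]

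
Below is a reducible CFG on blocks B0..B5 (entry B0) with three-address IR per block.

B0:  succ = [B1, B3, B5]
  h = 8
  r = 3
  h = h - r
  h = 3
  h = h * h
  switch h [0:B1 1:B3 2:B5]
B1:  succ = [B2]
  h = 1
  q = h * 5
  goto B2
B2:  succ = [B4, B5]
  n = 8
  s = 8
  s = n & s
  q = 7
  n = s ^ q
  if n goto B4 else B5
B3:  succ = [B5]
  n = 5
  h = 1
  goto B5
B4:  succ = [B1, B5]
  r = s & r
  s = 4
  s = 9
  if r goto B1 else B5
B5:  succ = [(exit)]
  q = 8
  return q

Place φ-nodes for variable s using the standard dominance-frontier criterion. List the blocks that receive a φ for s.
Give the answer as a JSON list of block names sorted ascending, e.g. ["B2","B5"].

Answer: ["B1", "B5"]

Derivation:
idom tree: B1←B0 B2←B1 B3←B0 B4←B2 B5←B0
Dom∩ at merges:
  B1: preds {B0,B4}: {B0} ∩ {B0,B1,B2,B4} = {B0}; idom=B0
  B5: preds {B0,B2,B3,B4}: {B0} ∩ {B0,B1,B2} ∩ {B0,B3} ∩ {B0,B1,B2,B4} = {B0}; idom=B0

DF walk-up:
  join B1 pred B0: · stop@B0
  join B1 pred B4: B4→B2→B1 stop@B0
  join B5 pred B0: · stop@B0
  join B5 pred B2: B2→B1 stop@B0
  join B5 pred B3: B3 stop@B0
  join B5 pred B4: B4→B2→B1 stop@B0
  B0 → ∅
  B1 → {B1,B5}
  B2 → {B1,B5}
  B3 → {B5}
  B4 → {B1,B5}
  B5 → ∅

φ for s: defs {B2,B4}
  DF⁺ = {B1,B5}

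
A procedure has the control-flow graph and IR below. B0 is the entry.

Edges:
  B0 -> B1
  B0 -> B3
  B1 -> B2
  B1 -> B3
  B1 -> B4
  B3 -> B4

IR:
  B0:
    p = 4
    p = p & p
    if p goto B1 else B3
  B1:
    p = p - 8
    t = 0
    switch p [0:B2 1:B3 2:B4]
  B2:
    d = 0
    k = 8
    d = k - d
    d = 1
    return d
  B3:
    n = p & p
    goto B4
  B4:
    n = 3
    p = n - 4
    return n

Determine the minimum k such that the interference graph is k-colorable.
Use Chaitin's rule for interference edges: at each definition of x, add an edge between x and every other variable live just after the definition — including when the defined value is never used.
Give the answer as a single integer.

Answer: 2

Derivation:
Per-block:
  B0: def={p} ue=∅
  B1: def={p,t} ue={p}
  B2: def={d,k} ue=∅
  B3: def={n} ue={p}
  B4: def={n,p} ue=∅

Backward fixpoint:
  B0: in=∅ out={p}
  B1: in={p} out={p}
  B2: in=∅ out=∅
  B3: in={p} out=∅
  B4: in=∅ out=∅

Interfere edges:
  d↔{k}
  k↔{d}
  n↔{p}
  p↔{n,t}
  t↔{p}

Colouring:
  lower bound: {d,k} mutually conflict ⇒ χ ≥ 2
  2-colouring: r0={d,p}  r1={k,n,t}
  χ = 2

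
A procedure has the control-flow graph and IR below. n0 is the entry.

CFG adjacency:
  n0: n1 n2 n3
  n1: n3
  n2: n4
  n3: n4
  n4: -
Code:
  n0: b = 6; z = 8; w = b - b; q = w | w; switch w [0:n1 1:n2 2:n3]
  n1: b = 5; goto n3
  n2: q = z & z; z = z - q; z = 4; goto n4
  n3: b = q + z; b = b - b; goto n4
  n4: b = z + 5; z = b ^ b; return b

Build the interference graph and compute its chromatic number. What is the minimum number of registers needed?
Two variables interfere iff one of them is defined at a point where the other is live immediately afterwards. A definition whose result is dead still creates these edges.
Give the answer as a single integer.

Answer: 3

Derivation:
Per-block:
  n0 def {b,q,w,z} use ∅
  n1 def {b} use ∅
  n2 def {q,z} use {z}
  n3 def {b} use {q,z}
  n4 def {b,z} use {z}

Backward fixpoint:
  n0: in=∅ out={q,z}
  n1: in={q,z} out={q,z}
  n2: in={z} out={z}
  n3: in={q,z} out={z}
  n4: in={z} out=∅

Interference:
  b↔{q,z}
  q↔{b,w,z}
  w↔{q,z}
  z↔{b,q,w}

Colouring:
  clique {b,q,z} ⇒ need ≥ 3
  3-colouring: r0={q}  r1={z}  r2={b,w}
  χ = 3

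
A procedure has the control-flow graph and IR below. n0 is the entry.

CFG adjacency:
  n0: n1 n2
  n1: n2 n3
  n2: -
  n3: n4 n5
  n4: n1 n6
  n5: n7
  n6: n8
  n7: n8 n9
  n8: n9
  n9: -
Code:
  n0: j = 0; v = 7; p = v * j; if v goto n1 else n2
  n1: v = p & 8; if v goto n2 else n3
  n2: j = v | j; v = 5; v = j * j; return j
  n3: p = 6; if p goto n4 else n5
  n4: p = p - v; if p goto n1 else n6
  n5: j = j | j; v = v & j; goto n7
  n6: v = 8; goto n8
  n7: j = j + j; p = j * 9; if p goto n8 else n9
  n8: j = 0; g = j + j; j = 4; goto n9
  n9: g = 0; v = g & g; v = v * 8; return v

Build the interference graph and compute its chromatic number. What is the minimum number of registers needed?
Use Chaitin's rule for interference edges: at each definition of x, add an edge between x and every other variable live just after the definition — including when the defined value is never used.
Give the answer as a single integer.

Answer: 3

Working:
Block summaries:
  n0 def {j,p,v} use ∅
  n1 def {v} use {p}
  n2 def {j,v} use {j,v}
  n3 def {p} use ∅
  n4 def {p} use {p,v}
  n5 def {j,v} use {j,v}
  n6 def {v} use ∅
  n7 def {j,p} use {j}
  n8 def {g,j} use ∅
  n9 def {g,v} use ∅

Backward fixpoint:
  live n0: ∅→{j,p,v}
  live n1: {j,p}→{j,v}
  live n2: {j,v}→∅
  live n3: {j,v}→{j,p,v}
  live n4: {j,p,v}→{j,p}
  live n5: {j,v}→{j}
  live n6: ∅→∅
  live n7: {j}→∅
  live n8: ∅→∅
  live n9: ∅→∅

Interfere edges:
  g: ∅
  j: {p,v}
  p: {j,v}
  v: {j,p}

Chromatic number:
  clique {j,p,v} ⇒ need ≥ 3
  3-colouring: R0={g,j}  R1={p}  R2={v}
  χ = 3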